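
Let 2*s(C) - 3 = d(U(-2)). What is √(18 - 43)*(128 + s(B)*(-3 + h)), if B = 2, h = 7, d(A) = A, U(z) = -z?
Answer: 690*I ≈ 690.0*I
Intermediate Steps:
s(C) = 5/2 (s(C) = 3/2 + (-1*(-2))/2 = 3/2 + (½)*2 = 3/2 + 1 = 5/2)
√(18 - 43)*(128 + s(B)*(-3 + h)) = √(18 - 43)*(128 + 5*(-3 + 7)/2) = √(-25)*(128 + (5/2)*4) = (5*I)*(128 + 10) = (5*I)*138 = 690*I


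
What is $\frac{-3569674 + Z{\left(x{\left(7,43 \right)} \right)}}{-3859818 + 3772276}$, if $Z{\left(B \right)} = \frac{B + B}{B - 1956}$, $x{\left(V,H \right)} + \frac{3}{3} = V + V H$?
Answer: $\frac{2943196520}{72178379} \approx 40.777$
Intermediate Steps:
$x{\left(V,H \right)} = -1 + V + H V$ ($x{\left(V,H \right)} = -1 + \left(V + V H\right) = -1 + \left(V + H V\right) = -1 + V + H V$)
$Z{\left(B \right)} = \frac{2 B}{-1956 + B}$
$\frac{-3569674 + Z{\left(x{\left(7,43 \right)} \right)}}{-3859818 + 3772276} = \frac{-3569674 + \frac{2 \left(-1 + 7 + 43 \cdot 7\right)}{-1956 + \left(-1 + 7 + 43 \cdot 7\right)}}{-3859818 + 3772276} = \frac{-3569674 + \frac{2 \left(-1 + 7 + 301\right)}{-1956 + \left(-1 + 7 + 301\right)}}{-87542} = \left(-3569674 + 2 \cdot 307 \frac{1}{-1956 + 307}\right) \left(- \frac{1}{87542}\right) = \left(-3569674 + 2 \cdot 307 \frac{1}{-1649}\right) \left(- \frac{1}{87542}\right) = \left(-3569674 + 2 \cdot 307 \left(- \frac{1}{1649}\right)\right) \left(- \frac{1}{87542}\right) = \left(-3569674 - \frac{614}{1649}\right) \left(- \frac{1}{87542}\right) = \left(- \frac{5886393040}{1649}\right) \left(- \frac{1}{87542}\right) = \frac{2943196520}{72178379}$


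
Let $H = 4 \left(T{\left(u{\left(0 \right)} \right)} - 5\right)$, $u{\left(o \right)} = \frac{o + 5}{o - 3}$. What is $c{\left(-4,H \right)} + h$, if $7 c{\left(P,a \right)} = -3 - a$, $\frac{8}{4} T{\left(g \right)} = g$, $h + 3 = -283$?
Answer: $- \frac{5945}{21} \approx -283.1$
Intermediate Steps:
$h = -286$ ($h = -3 - 283 = -286$)
$u{\left(o \right)} = \frac{5 + o}{-3 + o}$
$T{\left(g \right)} = \frac{g}{2}$
$H = - \frac{70}{3}$ ($H = 4 \left(\frac{\frac{1}{-3 + 0} \left(5 + 0\right)}{2} - 5\right) = 4 \left(\frac{\frac{1}{-3} \cdot 5}{2} - 5\right) = 4 \left(\frac{\left(- \frac{1}{3}\right) 5}{2} - 5\right) = 4 \left(\frac{1}{2} \left(- \frac{5}{3}\right) - 5\right) = 4 \left(- \frac{5}{6} - 5\right) = 4 \left(- \frac{35}{6}\right) = - \frac{70}{3} \approx -23.333$)
$c{\left(P,a \right)} = - \frac{3}{7} - \frac{a}{7}$ ($c{\left(P,a \right)} = \frac{-3 - a}{7} = - \frac{3}{7} - \frac{a}{7}$)
$c{\left(-4,H \right)} + h = \left(- \frac{3}{7} - - \frac{10}{3}\right) - 286 = \left(- \frac{3}{7} + \frac{10}{3}\right) - 286 = \frac{61}{21} - 286 = - \frac{5945}{21}$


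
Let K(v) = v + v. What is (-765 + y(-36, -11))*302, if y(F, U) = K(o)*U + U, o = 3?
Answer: -254284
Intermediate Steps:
K(v) = 2*v
y(F, U) = 7*U (y(F, U) = (2*3)*U + U = 6*U + U = 7*U)
(-765 + y(-36, -11))*302 = (-765 + 7*(-11))*302 = (-765 - 77)*302 = -842*302 = -254284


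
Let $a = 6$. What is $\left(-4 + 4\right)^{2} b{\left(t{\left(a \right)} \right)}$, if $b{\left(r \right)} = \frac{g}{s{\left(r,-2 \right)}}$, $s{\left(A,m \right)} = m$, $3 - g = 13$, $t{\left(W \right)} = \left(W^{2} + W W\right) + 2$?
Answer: $0$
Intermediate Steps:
$t{\left(W \right)} = 2 + 2 W^{2}$ ($t{\left(W \right)} = \left(W^{2} + W^{2}\right) + 2 = 2 W^{2} + 2 = 2 + 2 W^{2}$)
$g = -10$ ($g = 3 - 13 = -10$)
$b{\left(r \right)} = 5$ ($b{\left(r \right)} = - \frac{10}{-2} = \left(-10\right) \left(- \frac{1}{2}\right) = 5$)
$\left(-4 + 4\right)^{2} b{\left(t{\left(a \right)} \right)} = \left(-4 + 4\right)^{2} \cdot 5 = 0^{2} \cdot 5 = 0 \cdot 5 = 0$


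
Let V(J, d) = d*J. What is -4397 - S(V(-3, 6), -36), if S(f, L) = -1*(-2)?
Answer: -4399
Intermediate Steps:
V(J, d) = J*d
S(f, L) = 2
-4397 - S(V(-3, 6), -36) = -4397 - 1*2 = -4397 - 2 = -4399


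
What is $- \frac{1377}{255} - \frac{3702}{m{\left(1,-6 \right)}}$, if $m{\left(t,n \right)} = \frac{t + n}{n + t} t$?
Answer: $- \frac{18537}{5} \approx -3707.4$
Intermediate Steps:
$m{\left(t,n \right)} = t$ ($m{\left(t,n \right)} = \frac{n + t}{n + t} t = 1 t = t$)
$- \frac{1377}{255} - \frac{3702}{m{\left(1,-6 \right)}} = - \frac{1377}{255} - \frac{3702}{1} = \left(-1377\right) \frac{1}{255} - 3702 = - \frac{27}{5} - 3702 = - \frac{18537}{5}$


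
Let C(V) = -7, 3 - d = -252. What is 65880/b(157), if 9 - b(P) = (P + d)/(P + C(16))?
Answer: 4941000/469 ≈ 10535.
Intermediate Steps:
d = 255 (d = 3 - 1*(-252) = 3 + 252 = 255)
b(P) = 9 - (255 + P)/(-7 + P) (b(P) = 9 - (P + 255)/(P - 7) = 9 - (255 + P)/(-7 + P))
65880/b(157) = 65880/((2*(-159 + 4*157)/(-7 + 157))) = 65880/((2*(-159 + 628)/150)) = 65880/((2*(1/150)*469)) = 65880/(469/75) = 65880*(75/469) = 4941000/469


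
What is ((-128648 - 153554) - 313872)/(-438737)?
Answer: 596074/438737 ≈ 1.3586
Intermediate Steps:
((-128648 - 153554) - 313872)/(-438737) = (-282202 - 313872)*(-1/438737) = -596074*(-1/438737) = 596074/438737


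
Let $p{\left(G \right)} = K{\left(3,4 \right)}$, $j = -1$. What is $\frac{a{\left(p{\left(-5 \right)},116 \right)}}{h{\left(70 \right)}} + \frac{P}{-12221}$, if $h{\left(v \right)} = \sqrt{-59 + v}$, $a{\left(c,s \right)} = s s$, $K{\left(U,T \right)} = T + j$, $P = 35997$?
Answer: $- \frac{35997}{12221} + \frac{13456 \sqrt{11}}{11} \approx 4054.2$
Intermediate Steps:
$K{\left(U,T \right)} = -1 + T$ ($K{\left(U,T \right)} = T - 1 = -1 + T$)
$p{\left(G \right)} = 3$ ($p{\left(G \right)} = -1 + 4 = 3$)
$a{\left(c,s \right)} = s^{2}$
$\frac{a{\left(p{\left(-5 \right)},116 \right)}}{h{\left(70 \right)}} + \frac{P}{-12221} = \frac{116^{2}}{\sqrt{-59 + 70}} + \frac{35997}{-12221} = \frac{13456}{\sqrt{11}} + 35997 \left(- \frac{1}{12221}\right) = 13456 \frac{\sqrt{11}}{11} - \frac{35997}{12221} = \frac{13456 \sqrt{11}}{11} - \frac{35997}{12221} = - \frac{35997}{12221} + \frac{13456 \sqrt{11}}{11}$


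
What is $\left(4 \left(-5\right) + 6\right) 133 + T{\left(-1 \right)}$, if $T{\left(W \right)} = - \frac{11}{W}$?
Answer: $-1851$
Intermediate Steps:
$\left(4 \left(-5\right) + 6\right) 133 + T{\left(-1 \right)} = \left(4 \left(-5\right) + 6\right) 133 - \frac{11}{-1} = \left(-20 + 6\right) 133 - -11 = \left(-14\right) 133 + 11 = -1862 + 11 = -1851$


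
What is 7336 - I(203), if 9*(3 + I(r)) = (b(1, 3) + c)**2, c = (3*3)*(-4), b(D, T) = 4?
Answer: 65027/9 ≈ 7225.2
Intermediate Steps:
c = -36 (c = 9*(-4) = -36)
I(r) = 997/9 (I(r) = -3 + (4 - 36)**2/9 = -3 + (1/9)*(-32)**2 = -3 + (1/9)*1024 = -3 + 1024/9 = 997/9)
7336 - I(203) = 7336 - 1*997/9 = 7336 - 997/9 = 65027/9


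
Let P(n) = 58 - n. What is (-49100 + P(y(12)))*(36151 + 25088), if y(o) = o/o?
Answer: -3003344277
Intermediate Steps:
y(o) = 1
(-49100 + P(y(12)))*(36151 + 25088) = (-49100 + (58 - 1*1))*(36151 + 25088) = (-49100 + (58 - 1))*61239 = (-49100 + 57)*61239 = -49043*61239 = -3003344277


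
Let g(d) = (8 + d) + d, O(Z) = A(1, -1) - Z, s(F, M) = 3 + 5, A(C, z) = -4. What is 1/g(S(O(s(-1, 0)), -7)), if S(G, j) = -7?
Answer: -⅙ ≈ -0.16667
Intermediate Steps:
s(F, M) = 8
O(Z) = -4 - Z
g(d) = 8 + 2*d
1/g(S(O(s(-1, 0)), -7)) = 1/(8 + 2*(-7)) = 1/(8 - 14) = 1/(-6) = -⅙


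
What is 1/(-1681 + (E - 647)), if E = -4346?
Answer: -1/6674 ≈ -0.00014984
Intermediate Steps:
1/(-1681 + (E - 647)) = 1/(-1681 + (-4346 - 647)) = 1/(-1681 - 4993) = 1/(-6674) = -1/6674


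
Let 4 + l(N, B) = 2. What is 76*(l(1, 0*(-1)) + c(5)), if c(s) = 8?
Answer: 456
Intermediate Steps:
l(N, B) = -2 (l(N, B) = -4 + 2 = -2)
76*(l(1, 0*(-1)) + c(5)) = 76*(-2 + 8) = 76*6 = 456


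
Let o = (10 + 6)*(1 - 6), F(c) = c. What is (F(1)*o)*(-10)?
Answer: 800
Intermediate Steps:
o = -80 (o = 16*(-5) = -80)
(F(1)*o)*(-10) = (1*(-80))*(-10) = -80*(-10) = 800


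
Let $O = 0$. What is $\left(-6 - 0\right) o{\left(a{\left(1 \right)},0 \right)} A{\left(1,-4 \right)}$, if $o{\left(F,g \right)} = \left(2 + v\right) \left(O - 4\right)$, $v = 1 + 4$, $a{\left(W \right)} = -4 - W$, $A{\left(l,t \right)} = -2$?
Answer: $-336$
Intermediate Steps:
$v = 5$
$o{\left(F,g \right)} = -28$ ($o{\left(F,g \right)} = \left(2 + 5\right) \left(0 - 4\right) = 7 \left(-4\right) = -28$)
$\left(-6 - 0\right) o{\left(a{\left(1 \right)},0 \right)} A{\left(1,-4 \right)} = \left(-6 - 0\right) \left(-28\right) \left(-2\right) = \left(-6 + 0\right) \left(-28\right) \left(-2\right) = \left(-6\right) \left(-28\right) \left(-2\right) = 168 \left(-2\right) = -336$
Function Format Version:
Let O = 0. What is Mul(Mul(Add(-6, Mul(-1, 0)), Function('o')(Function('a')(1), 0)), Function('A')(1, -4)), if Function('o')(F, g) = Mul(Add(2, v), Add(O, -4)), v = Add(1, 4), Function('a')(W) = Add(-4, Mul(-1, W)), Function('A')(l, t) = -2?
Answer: -336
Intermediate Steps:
v = 5
Function('o')(F, g) = -28 (Function('o')(F, g) = Mul(Add(2, 5), Add(0, -4)) = Mul(7, -4) = -28)
Mul(Mul(Add(-6, Mul(-1, 0)), Function('o')(Function('a')(1), 0)), Function('A')(1, -4)) = Mul(Mul(Add(-6, Mul(-1, 0)), -28), -2) = Mul(Mul(Add(-6, 0), -28), -2) = Mul(Mul(-6, -28), -2) = Mul(168, -2) = -336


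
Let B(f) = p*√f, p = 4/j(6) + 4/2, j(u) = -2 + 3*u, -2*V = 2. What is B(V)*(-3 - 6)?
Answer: -81*I/4 ≈ -20.25*I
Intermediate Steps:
V = -1 (V = -½*2 = -1)
p = 9/4 (p = 4/(-2 + 3*6) + 4/2 = 4/(-2 + 18) + 4*(½) = 4/16 + 2 = 4*(1/16) + 2 = ¼ + 2 = 9/4 ≈ 2.2500)
B(f) = 9*√f/4
B(V)*(-3 - 6) = (9*√(-1)/4)*(-3 - 6) = (9*I/4)*(-9) = -81*I/4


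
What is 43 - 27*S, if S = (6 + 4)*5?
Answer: -1307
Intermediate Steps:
S = 50 (S = 10*5 = 50)
43 - 27*S = 43 - 27*50 = 43 - 1350 = -1307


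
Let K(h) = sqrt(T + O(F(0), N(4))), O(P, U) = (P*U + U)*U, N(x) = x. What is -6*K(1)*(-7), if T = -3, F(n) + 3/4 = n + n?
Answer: 42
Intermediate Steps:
F(n) = -3/4 + 2*n (F(n) = -3/4 + (n + n) = -3/4 + 2*n)
O(P, U) = U*(U + P*U) (O(P, U) = (U + P*U)*U = U*(U + P*U))
K(h) = 1 (K(h) = sqrt(-3 + 4**2*(1 + (-3/4 + 2*0))) = sqrt(-3 + 16*(1 + (-3/4 + 0))) = sqrt(-3 + 16*(1 - 3/4)) = sqrt(-3 + 16*(1/4)) = sqrt(-3 + 4) = sqrt(1) = 1)
-6*K(1)*(-7) = -6*1*(-7) = -6*(-7) = 42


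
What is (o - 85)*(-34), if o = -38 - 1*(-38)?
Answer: 2890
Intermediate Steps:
o = 0 (o = -38 + 38 = 0)
(o - 85)*(-34) = (0 - 85)*(-34) = -85*(-34) = 2890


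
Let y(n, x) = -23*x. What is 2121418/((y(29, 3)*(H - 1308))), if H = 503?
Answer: 2121418/55545 ≈ 38.193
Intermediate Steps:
2121418/((y(29, 3)*(H - 1308))) = 2121418/(((-23*3)*(503 - 1308))) = 2121418/((-69*(-805))) = 2121418/55545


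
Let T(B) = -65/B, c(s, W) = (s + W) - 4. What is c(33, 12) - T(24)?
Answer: 1049/24 ≈ 43.708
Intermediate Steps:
c(s, W) = -4 + W + s (c(s, W) = (W + s) - 4 = -4 + W + s)
c(33, 12) - T(24) = (-4 + 12 + 33) - (-65)/24 = 41 - (-65)/24 = 41 - 1*(-65/24) = 41 + 65/24 = 1049/24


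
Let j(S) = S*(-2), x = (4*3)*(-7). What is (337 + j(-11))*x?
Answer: -30156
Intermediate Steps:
x = -84 (x = 12*(-7) = -84)
j(S) = -2*S
(337 + j(-11))*x = (337 - 2*(-11))*(-84) = (337 + 22)*(-84) = 359*(-84) = -30156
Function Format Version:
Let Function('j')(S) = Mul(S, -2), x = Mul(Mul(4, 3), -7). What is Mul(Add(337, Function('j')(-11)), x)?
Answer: -30156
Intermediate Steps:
x = -84 (x = Mul(12, -7) = -84)
Function('j')(S) = Mul(-2, S)
Mul(Add(337, Function('j')(-11)), x) = Mul(Add(337, Mul(-2, -11)), -84) = Mul(Add(337, 22), -84) = Mul(359, -84) = -30156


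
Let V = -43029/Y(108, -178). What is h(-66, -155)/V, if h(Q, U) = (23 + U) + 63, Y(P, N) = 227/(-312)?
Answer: -5221/4475016 ≈ -0.0011667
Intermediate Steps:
Y(P, N) = -227/312 (Y(P, N) = 227*(-1/312) = -227/312)
h(Q, U) = 86 + U
V = 13425048/227 (V = -43029/(-227/312) = -43029*(-312/227) = 13425048/227 ≈ 59141.)
h(-66, -155)/V = (86 - 155)/(13425048/227) = -69*227/13425048 = -5221/4475016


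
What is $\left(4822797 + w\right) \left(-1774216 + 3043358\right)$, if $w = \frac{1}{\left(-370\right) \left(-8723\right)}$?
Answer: $\frac{9877494568015077941}{1613755} \approx 6.1208 \cdot 10^{12}$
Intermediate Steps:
$w = \frac{1}{3227510} \approx 3.0984 \cdot 10^{-7}$
$\left(4822797 + w\right) \left(-1774216 + 3043358\right) = \left(4822797 + \frac{1}{3227510}\right) \left(-1774216 + 3043358\right) = \frac{15565625545471}{3227510} \cdot 1269142 = \frac{9877494568015077941}{1613755}$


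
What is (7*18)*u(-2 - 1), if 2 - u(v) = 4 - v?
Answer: -630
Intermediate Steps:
u(v) = -2 + v (u(v) = 2 - (4 - v) = 2 + (-4 + v) = -2 + v)
(7*18)*u(-2 - 1) = (7*18)*(-2 + (-2 - 1)) = 126*(-2 - 3) = 126*(-5) = -630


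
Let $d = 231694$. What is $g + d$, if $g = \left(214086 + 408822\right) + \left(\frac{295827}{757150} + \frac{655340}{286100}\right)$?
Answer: $\frac{1851249916470157}{2166206150} \approx 8.5461 \cdot 10^{5}$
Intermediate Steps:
$g = \frac{1349352948752057}{2166206150}$ ($g = 622908 + \left(295827 \cdot \frac{1}{757150} + 655340 \cdot \frac{1}{286100}\right) = 622908 + \left(\frac{295827}{757150} + \frac{32767}{14305}\right) = 622908 + \frac{5808267857}{2166206150} = \frac{1349352948752057}{2166206150} \approx 6.2291 \cdot 10^{5}$)
$g + d = \frac{1349352948752057}{2166206150} + 231694 = \frac{1851249916470157}{2166206150}$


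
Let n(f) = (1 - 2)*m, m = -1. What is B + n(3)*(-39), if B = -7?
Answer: -46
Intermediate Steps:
n(f) = 1 (n(f) = (1 - 2)*(-1) = -1*(-1) = 1)
B + n(3)*(-39) = -7 + 1*(-39) = -7 - 39 = -46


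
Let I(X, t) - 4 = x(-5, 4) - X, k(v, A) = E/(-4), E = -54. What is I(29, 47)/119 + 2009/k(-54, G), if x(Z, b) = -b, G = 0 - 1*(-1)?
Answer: 477359/3213 ≈ 148.57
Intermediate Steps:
G = 1 (G = 0 + 1 = 1)
k(v, A) = 27/2 (k(v, A) = -54/(-4) = -54*(-1/4) = 27/2)
I(X, t) = -X (I(X, t) = 4 + (-1*4 - X) = 4 + (-4 - X) = -X)
I(29, 47)/119 + 2009/k(-54, G) = -1*29/119 + 2009/(27/2) = -29*1/119 + 2009*(2/27) = -29/119 + 4018/27 = 477359/3213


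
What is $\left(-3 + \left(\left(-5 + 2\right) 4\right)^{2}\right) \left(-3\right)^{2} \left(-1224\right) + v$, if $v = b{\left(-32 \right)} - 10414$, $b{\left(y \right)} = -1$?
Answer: $-1563671$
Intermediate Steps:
$v = -10415$ ($v = -1 - 10414 = -10415$)
$\left(-3 + \left(\left(-5 + 2\right) 4\right)^{2}\right) \left(-3\right)^{2} \left(-1224\right) + v = \left(-3 + \left(\left(-5 + 2\right) 4\right)^{2}\right) \left(-3\right)^{2} \left(-1224\right) - 10415 = \left(-3 + \left(\left(-3\right) 4\right)^{2}\right) 9 \left(-1224\right) - 10415 = \left(-3 + \left(-12\right)^{2}\right) 9 \left(-1224\right) - 10415 = \left(-3 + 144\right) 9 \left(-1224\right) - 10415 = 141 \cdot 9 \left(-1224\right) - 10415 = 1269 \left(-1224\right) - 10415 = -1553256 - 10415 = -1563671$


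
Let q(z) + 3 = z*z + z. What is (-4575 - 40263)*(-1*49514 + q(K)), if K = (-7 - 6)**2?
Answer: 932047506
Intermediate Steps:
K = 169 (K = (-13)**2 = 169)
q(z) = -3 + z + z**2 (q(z) = -3 + (z*z + z) = -3 + (z**2 + z) = -3 + (z + z**2) = -3 + z + z**2)
(-4575 - 40263)*(-1*49514 + q(K)) = (-4575 - 40263)*(-1*49514 + (-3 + 169 + 169**2)) = -44838*(-49514 + (-3 + 169 + 28561)) = -44838*(-49514 + 28727) = -44838*(-20787) = 932047506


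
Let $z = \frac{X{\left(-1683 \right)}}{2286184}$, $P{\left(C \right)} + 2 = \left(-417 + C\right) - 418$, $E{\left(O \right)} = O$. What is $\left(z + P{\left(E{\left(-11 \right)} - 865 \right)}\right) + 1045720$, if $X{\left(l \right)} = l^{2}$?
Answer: $\frac{2386794931777}{2286184} \approx 1.044 \cdot 10^{6}$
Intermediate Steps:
$P{\left(C \right)} = -837 + C$ ($P{\left(C \right)} = -2 + \left(\left(-417 + C\right) - 418\right) = -2 + \left(-835 + C\right) = -837 + C$)
$z = \frac{2832489}{2286184}$ ($z = \frac{\left(-1683\right)^{2}}{2286184} = 2832489 \cdot \frac{1}{2286184} = \frac{2832489}{2286184} \approx 1.239$)
$\left(z + P{\left(E{\left(-11 \right)} - 865 \right)}\right) + 1045720 = \left(\frac{2832489}{2286184} - 1713\right) + 1045720 = - \frac{3913400703}{2286184} + 1045720 = \frac{2386794931777}{2286184}$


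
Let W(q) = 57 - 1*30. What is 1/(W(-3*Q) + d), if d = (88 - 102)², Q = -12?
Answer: 1/223 ≈ 0.0044843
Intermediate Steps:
d = 196 (d = (-14)² = 196)
W(q) = 27 (W(q) = 57 - 30 = 27)
1/(W(-3*Q) + d) = 1/(27 + 196) = 1/223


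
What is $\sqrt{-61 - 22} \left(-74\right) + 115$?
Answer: $115 - 74 i \sqrt{83} \approx 115.0 - 674.17 i$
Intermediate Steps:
$\sqrt{-61 - 22} \left(-74\right) + 115 = \sqrt{-83} \left(-74\right) + 115 = i \sqrt{83} \left(-74\right) + 115 = - 74 i \sqrt{83} + 115 = 115 - 74 i \sqrt{83}$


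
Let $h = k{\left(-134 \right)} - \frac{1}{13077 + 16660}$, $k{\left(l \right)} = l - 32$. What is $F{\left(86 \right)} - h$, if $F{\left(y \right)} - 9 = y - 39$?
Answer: $\frac{6601615}{29737} \approx 222.0$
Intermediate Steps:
$k{\left(l \right)} = -32 + l$
$h = - \frac{4936343}{29737}$ ($h = \left(-32 - 134\right) - \frac{1}{13077 + 16660} = -166 - \frac{1}{29737} = - \frac{4936343}{29737} \approx -166.0$)
$F{\left(y \right)} = -30 + y$ ($F{\left(y \right)} = 9 + \left(y - 39\right) = 9 + \left(-39 + y\right) = -30 + y$)
$F{\left(86 \right)} - h = \left(-30 + 86\right) - - \frac{4936343}{29737} = 56 + \frac{4936343}{29737} = \frac{6601615}{29737}$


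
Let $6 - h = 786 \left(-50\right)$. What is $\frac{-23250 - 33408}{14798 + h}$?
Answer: $- \frac{28329}{27052} \approx -1.0472$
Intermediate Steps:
$h = 39306$ ($h = 6 - 786 \left(-50\right) = 6 - -39300 = 6 + 39300 = 39306$)
$\frac{-23250 - 33408}{14798 + h} = \frac{-23250 - 33408}{14798 + 39306} = - \frac{56658}{54104} = \left(-56658\right) \frac{1}{54104} = - \frac{28329}{27052}$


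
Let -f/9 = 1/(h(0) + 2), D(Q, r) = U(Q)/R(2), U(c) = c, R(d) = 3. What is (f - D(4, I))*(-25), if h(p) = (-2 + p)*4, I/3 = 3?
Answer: -25/6 ≈ -4.1667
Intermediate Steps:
I = 9 (I = 3*3 = 9)
h(p) = -8 + 4*p
D(Q, r) = Q/3
f = 3/2 (f = -9/((-8 + 4*0) + 2) = -9/((-8 + 0) + 2) = -9/(-8 + 2) = -9/(-6) = -9*(-⅙) = 3/2 ≈ 1.5000)
(f - D(4, I))*(-25) = (3/2 - 4/3)*(-25) = (⅙)*(-25) = -25/6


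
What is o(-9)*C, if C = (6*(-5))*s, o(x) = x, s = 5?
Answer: 1350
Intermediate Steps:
C = -150 (C = (6*(-5))*5 = -30*5 = -150)
o(-9)*C = -9*(-150) = 1350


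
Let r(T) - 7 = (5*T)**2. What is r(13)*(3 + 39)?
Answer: 177744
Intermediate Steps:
r(T) = 7 + 25*T**2 (r(T) = 7 + (5*T)**2 = 7 + 25*T**2)
r(13)*(3 + 39) = (7 + 25*13**2)*(3 + 39) = (7 + 25*169)*42 = (7 + 4225)*42 = 4232*42 = 177744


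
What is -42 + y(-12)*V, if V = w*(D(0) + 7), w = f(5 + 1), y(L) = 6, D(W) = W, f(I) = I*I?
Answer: 1470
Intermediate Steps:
f(I) = I**2
w = 36 (w = (5 + 1)**2 = 6**2 = 36)
V = 252 (V = 36*(0 + 7) = 36*7 = 252)
-42 + y(-12)*V = -42 + 6*252 = -42 + 1512 = 1470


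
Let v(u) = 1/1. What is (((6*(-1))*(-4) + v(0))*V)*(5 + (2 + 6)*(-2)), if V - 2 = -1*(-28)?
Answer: -8250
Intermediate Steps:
V = 30 (V = 2 - 1*(-28) = 2 + 28 = 30)
v(u) = 1
(((6*(-1))*(-4) + v(0))*V)*(5 + (2 + 6)*(-2)) = (((6*(-1))*(-4) + 1)*30)*(5 + (2 + 6)*(-2)) = ((-6*(-4) + 1)*30)*(5 + 8*(-2)) = ((24 + 1)*30)*(5 - 16) = (25*30)*(-11) = 750*(-11) = -8250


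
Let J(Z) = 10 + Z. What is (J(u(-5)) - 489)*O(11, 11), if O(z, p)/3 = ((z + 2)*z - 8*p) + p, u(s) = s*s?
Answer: -89892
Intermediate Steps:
u(s) = s²
O(z, p) = -21*p + 3*z*(2 + z) (O(z, p) = 3*(((z + 2)*z - 8*p) + p) = 3*(((2 + z)*z - 8*p) + p) = 3*((z*(2 + z) - 8*p) + p) = 3*((-8*p + z*(2 + z)) + p) = 3*(-7*p + z*(2 + z)) = -21*p + 3*z*(2 + z))
(J(u(-5)) - 489)*O(11, 11) = ((10 + (-5)²) - 489)*(-21*11 + 3*11² + 6*11) = ((10 + 25) - 489)*(-231 + 3*121 + 66) = (35 - 489)*(-231 + 363 + 66) = -454*198 = -89892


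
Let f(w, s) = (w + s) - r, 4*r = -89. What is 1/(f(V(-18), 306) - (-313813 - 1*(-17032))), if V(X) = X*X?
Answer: 4/1189733 ≈ 3.3621e-6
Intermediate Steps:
V(X) = X²
r = -89/4 (r = (¼)*(-89) = -89/4 ≈ -22.250)
f(w, s) = 89/4 + s + w (f(w, s) = (w + s) - 1*(-89/4) = (s + w) + 89/4 = 89/4 + s + w)
1/(f(V(-18), 306) - (-313813 - 1*(-17032))) = 1/((89/4 + 306 + (-18)²) - (-313813 - 1*(-17032))) = 1/((89/4 + 306 + 324) - (-313813 + 17032)) = 1/(2609/4 - 1*(-296781)) = 1/(2609/4 + 296781) = 1/(1189733/4) = 4/1189733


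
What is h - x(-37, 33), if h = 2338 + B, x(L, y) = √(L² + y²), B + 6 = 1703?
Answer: 4035 - √2458 ≈ 3985.4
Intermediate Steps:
B = 1697 (B = -6 + 1703 = 1697)
h = 4035 (h = 2338 + 1697 = 4035)
h - x(-37, 33) = 4035 - √((-37)² + 33²) = 4035 - √(1369 + 1089) = 4035 - √2458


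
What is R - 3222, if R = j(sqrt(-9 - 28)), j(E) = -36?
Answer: -3258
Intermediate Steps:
R = -36
R - 3222 = -36 - 3222 = -3258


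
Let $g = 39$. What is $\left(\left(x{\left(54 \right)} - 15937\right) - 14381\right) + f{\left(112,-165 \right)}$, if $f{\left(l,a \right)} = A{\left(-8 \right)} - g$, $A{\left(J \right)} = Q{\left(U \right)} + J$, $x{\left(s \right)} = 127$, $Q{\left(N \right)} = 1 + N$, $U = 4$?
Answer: $-30233$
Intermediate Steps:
$A{\left(J \right)} = 5 + J$ ($A{\left(J \right)} = \left(1 + 4\right) + J = 5 + J$)
$f{\left(l,a \right)} = -42$ ($f{\left(l,a \right)} = \left(5 - 8\right) - 39 = -3 - 39 = -42$)
$\left(\left(x{\left(54 \right)} - 15937\right) - 14381\right) + f{\left(112,-165 \right)} = \left(\left(127 - 15937\right) - 14381\right) - 42 = \left(-15810 - 14381\right) - 42 = -30191 - 42 = -30233$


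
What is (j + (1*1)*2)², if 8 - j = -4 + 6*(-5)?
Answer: 1936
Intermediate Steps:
j = 42 (j = 8 - (-4 + 6*(-5)) = 8 - (-4 - 30) = 8 - 1*(-34) = 8 + 34 = 42)
(j + (1*1)*2)² = (42 + (1*1)*2)² = (42 + 1*2)² = (42 + 2)² = 44² = 1936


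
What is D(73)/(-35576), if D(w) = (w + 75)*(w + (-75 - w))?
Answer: 2775/8894 ≈ 0.31201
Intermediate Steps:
D(w) = -5625 - 75*w (D(w) = (75 + w)*(-75) = -5625 - 75*w)
D(73)/(-35576) = (-5625 - 75*73)/(-35576) = (-5625 - 5475)*(-1/35576) = -11100*(-1/35576) = 2775/8894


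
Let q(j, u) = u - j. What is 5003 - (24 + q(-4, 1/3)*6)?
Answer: 4953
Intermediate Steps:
5003 - (24 + q(-4, 1/3)*6) = 5003 - (24 + (1/3 - 1*(-4))*6) = 5003 - (24 + (⅓ + 4)*6) = 5003 - (24 + (13/3)*6) = 5003 - (24 + 26) = 5003 - 1*50 = 5003 - 50 = 4953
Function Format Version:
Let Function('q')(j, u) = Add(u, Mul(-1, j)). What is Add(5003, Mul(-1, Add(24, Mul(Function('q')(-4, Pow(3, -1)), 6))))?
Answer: 4953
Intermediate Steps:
Add(5003, Mul(-1, Add(24, Mul(Function('q')(-4, Pow(3, -1)), 6)))) = Add(5003, Mul(-1, Add(24, Mul(Add(Pow(3, -1), Mul(-1, -4)), 6)))) = Add(5003, Mul(-1, Add(24, Mul(Add(Rational(1, 3), 4), 6)))) = Add(5003, Mul(-1, Add(24, Mul(Rational(13, 3), 6)))) = Add(5003, Mul(-1, Add(24, 26))) = Add(5003, Mul(-1, 50)) = Add(5003, -50) = 4953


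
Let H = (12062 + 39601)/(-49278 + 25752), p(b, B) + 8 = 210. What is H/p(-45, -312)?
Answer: -17221/1584084 ≈ -0.010871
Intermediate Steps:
p(b, B) = 202 (p(b, B) = -8 + 210 = 202)
H = -17221/7842 (H = 51663/(-23526) = 51663*(-1/23526) = -17221/7842 ≈ -2.1960)
H/p(-45, -312) = -17221/7842/202 = -17221/7842*1/202 = -17221/1584084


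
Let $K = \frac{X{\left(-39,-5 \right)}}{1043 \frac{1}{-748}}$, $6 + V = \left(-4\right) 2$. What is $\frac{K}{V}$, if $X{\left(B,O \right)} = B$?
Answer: $- \frac{14586}{7301} \approx -1.9978$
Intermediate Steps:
$V = -14$ ($V = -6 - 8 = -14$)
$K = \frac{29172}{1043}$ ($K = - \frac{39}{1043 \frac{1}{-748}} = - \frac{39}{1043 \left(- \frac{1}{748}\right)} = - \frac{39}{- \frac{1043}{748}} = \left(-39\right) \left(- \frac{748}{1043}\right) = \frac{29172}{1043} \approx 27.969$)
$\frac{K}{V} = \frac{1}{-14} \cdot \frac{29172}{1043} = \left(- \frac{1}{14}\right) \frac{29172}{1043} = - \frac{14586}{7301}$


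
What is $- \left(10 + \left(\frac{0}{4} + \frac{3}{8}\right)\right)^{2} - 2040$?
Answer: $- \frac{137449}{64} \approx -2147.6$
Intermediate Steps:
$- \left(10 + \left(\frac{0}{4} + \frac{3}{8}\right)\right)^{2} - 2040 = - \left(10 + \left(0 \cdot \frac{1}{4} + 3 \cdot \frac{1}{8}\right)\right)^{2} - 2040 = - \left(10 + \left(0 + \frac{3}{8}\right)\right)^{2} - 2040 = - \left(10 + \frac{3}{8}\right)^{2} - 2040 = - \left(\frac{83}{8}\right)^{2} - 2040 = \left(-1\right) \frac{6889}{64} - 2040 = - \frac{6889}{64} - 2040 = - \frac{137449}{64}$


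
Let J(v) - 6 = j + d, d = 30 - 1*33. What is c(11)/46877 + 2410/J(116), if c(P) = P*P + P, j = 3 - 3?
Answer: 112973966/140631 ≈ 803.34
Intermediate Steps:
j = 0
d = -3 (d = 30 - 33 = -3)
c(P) = P + P**2 (c(P) = P**2 + P = P + P**2)
J(v) = 3 (J(v) = 6 + (0 - 3) = 6 - 3 = 3)
c(11)/46877 + 2410/J(116) = (11*(1 + 11))/46877 + 2410/3 = (11*12)*(1/46877) + 2410*(1/3) = 132*(1/46877) + 2410/3 = 132/46877 + 2410/3 = 112973966/140631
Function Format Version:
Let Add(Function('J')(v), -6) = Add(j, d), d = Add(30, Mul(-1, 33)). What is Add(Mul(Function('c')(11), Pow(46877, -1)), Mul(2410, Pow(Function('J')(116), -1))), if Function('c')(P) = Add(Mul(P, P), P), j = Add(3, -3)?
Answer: Rational(112973966, 140631) ≈ 803.34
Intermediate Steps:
j = 0
d = -3 (d = Add(30, -33) = -3)
Function('c')(P) = Add(P, Pow(P, 2)) (Function('c')(P) = Add(Pow(P, 2), P) = Add(P, Pow(P, 2)))
Function('J')(v) = 3 (Function('J')(v) = Add(6, Add(0, -3)) = Add(6, -3) = 3)
Add(Mul(Function('c')(11), Pow(46877, -1)), Mul(2410, Pow(Function('J')(116), -1))) = Add(Mul(Mul(11, Add(1, 11)), Pow(46877, -1)), Mul(2410, Pow(3, -1))) = Add(Mul(Mul(11, 12), Rational(1, 46877)), Mul(2410, Rational(1, 3))) = Add(Mul(132, Rational(1, 46877)), Rational(2410, 3)) = Add(Rational(132, 46877), Rational(2410, 3)) = Rational(112973966, 140631)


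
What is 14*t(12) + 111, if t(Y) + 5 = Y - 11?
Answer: 55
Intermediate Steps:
t(Y) = -16 + Y (t(Y) = -5 + (Y - 11) = -5 + (-11 + Y) = -16 + Y)
14*t(12) + 111 = 14*(-16 + 12) + 111 = 14*(-4) + 111 = -56 + 111 = 55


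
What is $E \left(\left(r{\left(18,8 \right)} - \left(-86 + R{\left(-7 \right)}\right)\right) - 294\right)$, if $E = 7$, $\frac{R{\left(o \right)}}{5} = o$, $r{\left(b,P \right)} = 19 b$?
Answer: $1183$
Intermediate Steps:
$R{\left(o \right)} = 5 o$
$E \left(\left(r{\left(18,8 \right)} - \left(-86 + R{\left(-7 \right)}\right)\right) - 294\right) = 7 \left(\left(19 \cdot 18 + \left(86 - 5 \left(-7\right)\right)\right) - 294\right) = 7 \left(\left(342 + \left(86 - -35\right)\right) - 294\right) = 7 \left(\left(342 + \left(86 + 35\right)\right) - 294\right) = 7 \left(\left(342 + 121\right) - 294\right) = 7 \left(463 - 294\right) = 7 \cdot 169 = 1183$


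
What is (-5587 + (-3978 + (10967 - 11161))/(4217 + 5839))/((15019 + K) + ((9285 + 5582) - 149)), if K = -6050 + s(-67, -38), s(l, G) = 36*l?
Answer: -14046761/53485350 ≈ -0.26263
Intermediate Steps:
K = -8462 (K = -6050 + 36*(-67) = -6050 - 2412 = -8462)
(-5587 + (-3978 + (10967 - 11161))/(4217 + 5839))/((15019 + K) + ((9285 + 5582) - 149)) = (-5587 + (-3978 + (10967 - 11161))/(4217 + 5839))/((15019 - 8462) + ((9285 + 5582) - 149)) = (-5587 + (-3978 - 194)/10056)/(6557 + (14867 - 149)) = (-5587 - 4172*1/10056)/(6557 + 14718) = (-5587 - 1043/2514)/21275 = -14046761/2514*1/21275 = -14046761/53485350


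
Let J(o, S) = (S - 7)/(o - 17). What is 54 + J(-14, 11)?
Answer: 1670/31 ≈ 53.871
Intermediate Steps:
J(o, S) = (-7 + S)/(-17 + o)
54 + J(-14, 11) = 54 + (-7 + 11)/(-17 - 14) = 54 + 4/(-31) = 54 - 1/31*4 = 54 - 4/31 = 1670/31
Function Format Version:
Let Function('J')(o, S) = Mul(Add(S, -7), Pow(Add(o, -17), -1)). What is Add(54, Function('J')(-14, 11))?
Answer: Rational(1670, 31) ≈ 53.871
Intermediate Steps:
Function('J')(o, S) = Mul(Pow(Add(-17, o), -1), Add(-7, S)) (Function('J')(o, S) = Mul(Add(-7, S), Pow(Add(-17, o), -1)) = Mul(Pow(Add(-17, o), -1), Add(-7, S)))
Add(54, Function('J')(-14, 11)) = Add(54, Mul(Pow(Add(-17, -14), -1), Add(-7, 11))) = Add(54, Mul(Pow(-31, -1), 4)) = Add(54, Mul(Rational(-1, 31), 4)) = Add(54, Rational(-4, 31)) = Rational(1670, 31)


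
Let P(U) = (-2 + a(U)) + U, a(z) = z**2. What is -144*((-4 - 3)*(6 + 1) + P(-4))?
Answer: 5616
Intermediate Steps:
P(U) = -2 + U + U**2 (P(U) = (-2 + U**2) + U = -2 + U + U**2)
-144*((-4 - 3)*(6 + 1) + P(-4)) = -144*((-4 - 3)*(6 + 1) + (-2 - 4 + (-4)**2)) = -144*(-7*7 + (-2 - 4 + 16)) = -144*(-49 + 10) = -144*(-39) = 5616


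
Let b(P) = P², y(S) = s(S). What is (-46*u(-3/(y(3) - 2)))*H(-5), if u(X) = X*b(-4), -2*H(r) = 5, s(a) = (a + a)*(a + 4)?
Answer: -138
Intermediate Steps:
s(a) = 2*a*(4 + a) (s(a) = (2*a)*(4 + a) = 2*a*(4 + a))
H(r) = -5/2 (H(r) = -½*5 = -5/2)
y(S) = 2*S*(4 + S)
u(X) = 16*X (u(X) = X*(-4)² = X*16 = 16*X)
(-46*u(-3/(y(3) - 2)))*H(-5) = -736*(-3/(2*3*(4 + 3) - 2))*(-5/2) = -736*(-3/(2*3*7 - 2))*(-5/2) = -736*(-3/(42 - 2))*(-5/2) = -736*(-3/40)*(-5/2) = -736*(-3*1/40)*(-5/2) = -736*(-3)/40*(-5/2) = -46*(-6/5)*(-5/2) = (276/5)*(-5/2) = -138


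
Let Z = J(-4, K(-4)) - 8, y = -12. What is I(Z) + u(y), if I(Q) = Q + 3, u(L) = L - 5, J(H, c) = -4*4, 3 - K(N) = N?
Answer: -38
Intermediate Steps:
K(N) = 3 - N
J(H, c) = -16
u(L) = -5 + L
Z = -24 (Z = -16 - 8 = -24)
I(Q) = 3 + Q
I(Z) + u(y) = (3 - 24) + (-5 - 12) = -21 - 17 = -38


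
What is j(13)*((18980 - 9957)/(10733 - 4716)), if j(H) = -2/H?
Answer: -18046/78221 ≈ -0.23071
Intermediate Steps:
j(13)*((18980 - 9957)/(10733 - 4716)) = (-2/13)*((18980 - 9957)/(10733 - 4716)) = (-2*1/13)*(9023/6017) = -18046/(13*6017) = -2/13*9023/6017 = -18046/78221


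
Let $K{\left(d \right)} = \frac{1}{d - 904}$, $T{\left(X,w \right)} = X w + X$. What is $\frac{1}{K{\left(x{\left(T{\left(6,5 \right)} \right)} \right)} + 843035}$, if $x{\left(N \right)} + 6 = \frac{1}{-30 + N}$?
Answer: $\frac{5459}{4602128059} \approx 1.1862 \cdot 10^{-6}$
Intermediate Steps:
$T{\left(X,w \right)} = X + X w$
$x{\left(N \right)} = -6 + \frac{1}{-30 + N}$
$K{\left(d \right)} = \frac{1}{-904 + d}$
$\frac{1}{K{\left(x{\left(T{\left(6,5 \right)} \right)} \right)} + 843035} = \frac{1}{\frac{1}{-904 + \frac{181 - 6 \cdot 6 \left(1 + 5\right)}{-30 + 6 \left(1 + 5\right)}} + 843035} = \frac{1}{\frac{1}{-904 + \frac{181 - 6 \cdot 6 \cdot 6}{-30 + 6 \cdot 6}} + 843035} = \frac{1}{\frac{1}{-904 + \frac{181 - 216}{-30 + 36}} + 843035} = \frac{1}{\frac{1}{-904 + \frac{181 - 216}{6}} + 843035} = \frac{1}{\frac{1}{-904 + \frac{1}{6} \left(-35\right)} + 843035} = \frac{1}{\frac{1}{-904 - \frac{35}{6}} + 843035} = \frac{1}{\frac{1}{- \frac{5459}{6}} + 843035} = \frac{1}{- \frac{6}{5459} + 843035} = \frac{1}{\frac{4602128059}{5459}} = \frac{5459}{4602128059}$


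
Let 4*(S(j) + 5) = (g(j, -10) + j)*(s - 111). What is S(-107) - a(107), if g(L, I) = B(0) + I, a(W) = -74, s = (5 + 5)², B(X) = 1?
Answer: 388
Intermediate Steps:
s = 100 (s = 10² = 100)
g(L, I) = 1 + I
S(j) = 79/4 - 11*j/4 (S(j) = -5 + (((1 - 10) + j)*(100 - 111))/4 = -5 + ((-9 + j)*(-11))/4 = -5 + (99 - 11*j)/4 = -5 + (99/4 - 11*j/4) = 79/4 - 11*j/4)
S(-107) - a(107) = (79/4 - 11/4*(-107)) - 1*(-74) = (79/4 + 1177/4) + 74 = 314 + 74 = 388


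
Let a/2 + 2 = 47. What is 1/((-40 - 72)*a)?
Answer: -1/10080 ≈ -9.9206e-5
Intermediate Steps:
a = 90 (a = -4 + 2*47 = -4 + 94 = 90)
1/((-40 - 72)*a) = 1/((-40 - 72)*90) = 1/(-112*90) = 1/(-10080) = -1/10080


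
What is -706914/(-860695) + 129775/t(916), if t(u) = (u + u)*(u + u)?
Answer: 2484258426361/2888685215680 ≈ 0.86000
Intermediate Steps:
t(u) = 4*u**2 (t(u) = (2*u)*(2*u) = 4*u**2)
-706914/(-860695) + 129775/t(916) = -706914/(-860695) + 129775/((4*916**2)) = -706914*(-1/860695) + 129775/((4*839056)) = 706914/860695 + 129775/3356224 = 2484258426361/2888685215680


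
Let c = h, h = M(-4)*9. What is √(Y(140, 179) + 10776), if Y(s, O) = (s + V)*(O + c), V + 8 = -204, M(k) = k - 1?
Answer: 2*√282 ≈ 33.586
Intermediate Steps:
M(k) = -1 + k
h = -45 (h = (-1 - 4)*9 = -5*9 = -45)
c = -45
V = -212 (V = -8 - 204 = -212)
Y(s, O) = (-212 + s)*(-45 + O) (Y(s, O) = (s - 212)*(O - 45) = (-212 + s)*(-45 + O))
√(Y(140, 179) + 10776) = √((9540 - 212*179 - 45*140 + 179*140) + 10776) = √((9540 - 37948 - 6300 + 25060) + 10776) = √(-9648 + 10776) = √1128 = 2*√282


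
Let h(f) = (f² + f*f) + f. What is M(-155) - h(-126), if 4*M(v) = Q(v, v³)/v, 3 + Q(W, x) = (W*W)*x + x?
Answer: 89450212633/620 ≈ 1.4427e+8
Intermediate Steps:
Q(W, x) = -3 + x + x*W² (Q(W, x) = -3 + ((W*W)*x + x) = -3 + (W²*x + x) = -3 + (x*W² + x) = -3 + (x + x*W²) = -3 + x + x*W²)
M(v) = (-3 + v³ + v⁵)/(4*v) (M(v) = ((-3 + v³ + v³*v²)/v)/4 = ((-3 + v³ + v⁵)/v)/4 = (-3 + v³ + v⁵)/(4*v))
h(f) = f + 2*f² (h(f) = (f² + f²) + f = 2*f² + f = f + 2*f²)
M(-155) - h(-126) = (¼)*(-3 + (-155)³ + (-155)⁵)/(-155) - (-126)*(1 + 2*(-126)) = (¼)*(-1/155)*(-3 - 3723875 - 89466096875) - (-126)*(1 - 252) = (¼)*(-1/155)*(-89469820753) - (-126)*(-251) = 89469820753/620 - 1*31626 = 89469820753/620 - 31626 = 89450212633/620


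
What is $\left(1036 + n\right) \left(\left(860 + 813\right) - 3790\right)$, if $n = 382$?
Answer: $-3001906$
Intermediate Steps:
$\left(1036 + n\right) \left(\left(860 + 813\right) - 3790\right) = \left(1036 + 382\right) \left(\left(860 + 813\right) - 3790\right) = 1418 \left(1673 - 3790\right) = 1418 \left(-2117\right) = -3001906$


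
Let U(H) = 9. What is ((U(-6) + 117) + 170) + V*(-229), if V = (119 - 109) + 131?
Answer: -31993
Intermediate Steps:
V = 141 (V = 10 + 131 = 141)
((U(-6) + 117) + 170) + V*(-229) = ((9 + 117) + 170) + 141*(-229) = (126 + 170) - 32289 = 296 - 32289 = -31993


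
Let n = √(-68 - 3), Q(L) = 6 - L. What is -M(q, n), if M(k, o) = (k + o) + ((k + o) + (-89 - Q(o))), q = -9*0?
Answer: 95 - 3*I*√71 ≈ 95.0 - 25.278*I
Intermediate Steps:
q = 0
n = I*√71 (n = √(-71) = I*√71 ≈ 8.4261*I)
M(k, o) = -95 + 2*k + 3*o (M(k, o) = (k + o) + ((k + o) + (-89 - (6 - o))) = (k + o) + ((k + o) + (-89 + (-6 + o))) = (k + o) + ((k + o) + (-95 + o)) = (k + o) + (-95 + k + 2*o) = -95 + 2*k + 3*o)
-M(q, n) = -(-95 + 2*0 + 3*(I*√71)) = -(-95 + 0 + 3*I*√71) = -(-95 + 3*I*√71) = 95 - 3*I*√71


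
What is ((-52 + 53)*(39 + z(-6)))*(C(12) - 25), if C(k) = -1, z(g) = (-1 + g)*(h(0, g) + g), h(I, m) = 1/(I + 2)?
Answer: -2015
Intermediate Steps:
h(I, m) = 1/(2 + I)
z(g) = (½ + g)*(-1 + g) (z(g) = (-1 + g)*(1/(2 + 0) + g) = (-1 + g)*(1/2 + g) = (-1 + g)*(½ + g) = (½ + g)*(-1 + g))
((-52 + 53)*(39 + z(-6)))*(C(12) - 25) = ((-52 + 53)*(39 + (-½ + (-6)² - ½*(-6))))*(-1 - 25) = (1*(39 + (-½ + 36 + 3)))*(-26) = (1*(39 + 77/2))*(-26) = (1*(155/2))*(-26) = (155/2)*(-26) = -2015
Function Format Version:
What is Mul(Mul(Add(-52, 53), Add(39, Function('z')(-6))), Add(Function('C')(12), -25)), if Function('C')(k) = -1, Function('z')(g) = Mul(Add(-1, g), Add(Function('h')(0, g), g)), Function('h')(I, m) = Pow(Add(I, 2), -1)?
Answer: -2015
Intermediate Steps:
Function('h')(I, m) = Pow(Add(2, I), -1)
Function('z')(g) = Mul(Add(Rational(1, 2), g), Add(-1, g)) (Function('z')(g) = Mul(Add(-1, g), Add(Pow(Add(2, 0), -1), g)) = Mul(Add(-1, g), Add(Pow(2, -1), g)) = Mul(Add(-1, g), Add(Rational(1, 2), g)) = Mul(Add(Rational(1, 2), g), Add(-1, g)))
Mul(Mul(Add(-52, 53), Add(39, Function('z')(-6))), Add(Function('C')(12), -25)) = Mul(Mul(Add(-52, 53), Add(39, Add(Rational(-1, 2), Pow(-6, 2), Mul(Rational(-1, 2), -6)))), Add(-1, -25)) = Mul(Mul(1, Add(39, Add(Rational(-1, 2), 36, 3))), -26) = Mul(Mul(1, Add(39, Rational(77, 2))), -26) = Mul(Mul(1, Rational(155, 2)), -26) = Mul(Rational(155, 2), -26) = -2015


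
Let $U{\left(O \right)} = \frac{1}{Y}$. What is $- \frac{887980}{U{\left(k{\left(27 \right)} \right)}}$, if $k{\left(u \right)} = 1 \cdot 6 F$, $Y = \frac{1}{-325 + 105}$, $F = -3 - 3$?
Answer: $\frac{44399}{11} \approx 4036.3$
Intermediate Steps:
$F = -6$
$Y = - \frac{1}{220}$ ($Y = \frac{1}{-220} = - \frac{1}{220} \approx -0.0045455$)
$k{\left(u \right)} = -36$ ($k{\left(u \right)} = 1 \cdot 6 \left(-6\right) = 6 \left(-6\right) = -36$)
$U{\left(O \right)} = -220$ ($U{\left(O \right)} = \frac{1}{- \frac{1}{220}} = -220$)
$- \frac{887980}{U{\left(k{\left(27 \right)} \right)}} = - \frac{887980}{-220} = \left(-887980\right) \left(- \frac{1}{220}\right) = \frac{44399}{11}$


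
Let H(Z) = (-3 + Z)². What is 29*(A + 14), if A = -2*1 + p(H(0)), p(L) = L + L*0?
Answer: 609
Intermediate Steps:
p(L) = L (p(L) = L + 0 = L)
A = 7 (A = -2*1 + (-3 + 0)² = -2 + (-3)² = -2 + 9 = 7)
29*(A + 14) = 29*(7 + 14) = 29*21 = 609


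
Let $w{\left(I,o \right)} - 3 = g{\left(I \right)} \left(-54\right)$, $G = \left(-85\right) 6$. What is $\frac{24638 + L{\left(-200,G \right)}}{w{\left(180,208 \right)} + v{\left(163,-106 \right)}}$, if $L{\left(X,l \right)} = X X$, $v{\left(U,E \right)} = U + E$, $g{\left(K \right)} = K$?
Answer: $- \frac{1539}{230} \approx -6.6913$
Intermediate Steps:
$v{\left(U,E \right)} = E + U$
$G = -510$
$L{\left(X,l \right)} = X^{2}$
$w{\left(I,o \right)} = 3 - 54 I$ ($w{\left(I,o \right)} = 3 + I \left(-54\right) = 3 - 54 I$)
$\frac{24638 + L{\left(-200,G \right)}}{w{\left(180,208 \right)} + v{\left(163,-106 \right)}} = \frac{24638 + \left(-200\right)^{2}}{\left(3 - 9720\right) + \left(-106 + 163\right)} = \frac{24638 + 40000}{\left(3 - 9720\right) + 57} = \frac{64638}{-9717 + 57} = \frac{64638}{-9660} = 64638 \left(- \frac{1}{9660}\right) = - \frac{1539}{230}$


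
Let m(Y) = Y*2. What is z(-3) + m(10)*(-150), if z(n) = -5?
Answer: -3005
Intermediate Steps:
m(Y) = 2*Y
z(-3) + m(10)*(-150) = -5 + (2*10)*(-150) = -5 + 20*(-150) = -5 - 3000 = -3005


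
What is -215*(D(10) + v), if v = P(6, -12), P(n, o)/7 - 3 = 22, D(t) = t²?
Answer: -59125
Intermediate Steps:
P(n, o) = 175 (P(n, o) = 21 + 7*22 = 21 + 154 = 175)
v = 175
-215*(D(10) + v) = -215*(10² + 175) = -215*(100 + 175) = -215*275 = -59125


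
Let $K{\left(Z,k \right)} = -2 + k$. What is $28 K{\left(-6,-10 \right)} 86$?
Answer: $-28896$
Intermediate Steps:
$28 K{\left(-6,-10 \right)} 86 = 28 \left(-2 - 10\right) 86 = 28 \left(-12\right) 86 = \left(-336\right) 86 = -28896$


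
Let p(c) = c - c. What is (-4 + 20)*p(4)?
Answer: 0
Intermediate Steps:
p(c) = 0
(-4 + 20)*p(4) = (-4 + 20)*0 = 16*0 = 0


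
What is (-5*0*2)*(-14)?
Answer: 0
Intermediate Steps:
(-5*0*2)*(-14) = (0*2)*(-14) = 0*(-14) = 0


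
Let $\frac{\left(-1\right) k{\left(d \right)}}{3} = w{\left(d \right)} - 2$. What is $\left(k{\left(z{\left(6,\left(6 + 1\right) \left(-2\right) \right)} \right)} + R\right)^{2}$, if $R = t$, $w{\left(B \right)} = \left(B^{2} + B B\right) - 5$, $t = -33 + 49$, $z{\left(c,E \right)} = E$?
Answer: $1297321$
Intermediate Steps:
$t = 16$
$w{\left(B \right)} = -5 + 2 B^{2}$ ($w{\left(B \right)} = \left(B^{2} + B^{2}\right) - 5 = 2 B^{2} - 5 = -5 + 2 B^{2}$)
$R = 16$
$k{\left(d \right)} = 21 - 6 d^{2}$ ($k{\left(d \right)} = - 3 \left(\left(-5 + 2 d^{2}\right) - 2\right) = - 3 \left(-7 + 2 d^{2}\right) = 21 - 6 d^{2}$)
$\left(k{\left(z{\left(6,\left(6 + 1\right) \left(-2\right) \right)} \right)} + R\right)^{2} = \left(\left(21 - 6 \left(\left(6 + 1\right) \left(-2\right)\right)^{2}\right) + 16\right)^{2} = \left(\left(21 - 6 \left(7 \left(-2\right)\right)^{2}\right) + 16\right)^{2} = \left(\left(21 - 6 \left(-14\right)^{2}\right) + 16\right)^{2} = \left(\left(21 - 1176\right) + 16\right)^{2} = \left(-1155 + 16\right)^{2} = \left(-1139\right)^{2} = 1297321$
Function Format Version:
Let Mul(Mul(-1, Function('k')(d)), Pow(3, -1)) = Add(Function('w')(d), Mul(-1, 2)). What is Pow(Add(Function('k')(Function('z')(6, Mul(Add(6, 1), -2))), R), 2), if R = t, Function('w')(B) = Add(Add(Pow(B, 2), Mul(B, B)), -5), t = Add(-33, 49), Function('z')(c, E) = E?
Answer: 1297321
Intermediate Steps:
t = 16
Function('w')(B) = Add(-5, Mul(2, Pow(B, 2))) (Function('w')(B) = Add(Add(Pow(B, 2), Pow(B, 2)), -5) = Add(Mul(2, Pow(B, 2)), -5) = Add(-5, Mul(2, Pow(B, 2))))
R = 16
Function('k')(d) = Add(21, Mul(-6, Pow(d, 2))) (Function('k')(d) = Mul(-3, Add(Add(-5, Mul(2, Pow(d, 2))), Mul(-1, 2))) = Mul(-3, Add(Add(-5, Mul(2, Pow(d, 2))), -2)) = Mul(-3, Add(-7, Mul(2, Pow(d, 2)))) = Add(21, Mul(-6, Pow(d, 2))))
Pow(Add(Function('k')(Function('z')(6, Mul(Add(6, 1), -2))), R), 2) = Pow(Add(Add(21, Mul(-6, Pow(Mul(Add(6, 1), -2), 2))), 16), 2) = Pow(Add(Add(21, Mul(-6, Pow(Mul(7, -2), 2))), 16), 2) = Pow(Add(Add(21, Mul(-6, Pow(-14, 2))), 16), 2) = Pow(Add(Add(21, Mul(-6, 196)), 16), 2) = Pow(Add(Add(21, -1176), 16), 2) = Pow(Add(-1155, 16), 2) = Pow(-1139, 2) = 1297321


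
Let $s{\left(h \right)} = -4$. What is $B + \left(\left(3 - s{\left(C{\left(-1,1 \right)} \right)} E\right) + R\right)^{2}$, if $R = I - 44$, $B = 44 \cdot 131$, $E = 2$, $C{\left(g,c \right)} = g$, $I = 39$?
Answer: $5800$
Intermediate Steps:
$B = 5764$
$R = -5$ ($R = 39 - 44 = -5$)
$B + \left(\left(3 - s{\left(C{\left(-1,1 \right)} \right)} E\right) + R\right)^{2} = 5764 + \left(\left(3 - \left(-4\right) 2\right) - 5\right)^{2} = 5764 + \left(\left(3 - -8\right) - 5\right)^{2} = 5764 + \left(\left(3 + 8\right) - 5\right)^{2} = 5764 + \left(11 - 5\right)^{2} = 5764 + 6^{2} = 5764 + 36 = 5800$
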